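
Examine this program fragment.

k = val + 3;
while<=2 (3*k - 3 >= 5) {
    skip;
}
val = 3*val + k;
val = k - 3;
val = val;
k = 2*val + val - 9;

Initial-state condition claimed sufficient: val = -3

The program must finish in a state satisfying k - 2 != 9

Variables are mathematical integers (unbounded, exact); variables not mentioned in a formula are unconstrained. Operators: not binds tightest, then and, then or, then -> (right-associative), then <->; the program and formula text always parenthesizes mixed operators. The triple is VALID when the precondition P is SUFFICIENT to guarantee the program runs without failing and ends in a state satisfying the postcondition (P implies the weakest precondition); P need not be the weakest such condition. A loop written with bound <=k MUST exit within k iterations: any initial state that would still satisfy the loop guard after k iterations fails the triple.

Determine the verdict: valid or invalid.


Working backward. After the program, the postcondition k - 2 != 9 must hold; in canonical form it is k != 11.
Before k := 2*val + val - 9: 3*val != 20
Before val := val: 3*val != 20
Before val := k - 3: 3*k != 29
Before val := 3*val + k: 3*k != 29
Before the loop (bound <=2), unroll the exhaustion recursion (WP_0 = exit-now case; WP_j = one more guarded iteration, up to j = 2):
  WP_0: (not (3*k >= 8)) and 3*k != 29
  WP_1: (3*k >= 8 -> ((not (3*k >= 8)) and 3*k != 29)) and ((not (3*k >= 8)) -> 3*k != 29)
  WP_2: (3*k >= 8 -> ((3*k >= 8 -> ((not (3*k >= 8)) and 3*k != 29)) and ((not (3*k >= 8)) -> 3*k != 29))) and ((not (3*k >= 8)) -> 3*k != 29)
So before the loop: (3*k >= 8 -> ((3*k >= 8 -> ((not (3*k >= 8)) and 3*k != 29)) and ((not (3*k >= 8)) -> 3*k != 29))) and ((not (3*k >= 8)) -> 3*k != 29)
Before k := val + 3: (3*val >= -1 -> ((3*val >= -1 -> ((not (3*val >= -1)) and 3*val != 20)) and ((not (3*val >= -1)) -> 3*val != 20))) and ((not (3*val >= -1)) -> 3*val != 20)
The weakest precondition is (3*val >= -1 -> ((3*val >= -1 -> ((not (3*val >= -1)) and 3*val != 20)) and ((not (3*val >= -1)) -> 3*val != 20))) and ((not (3*val >= -1)) -> 3*val != 20).
Check whether val = -3 implies it.
Every state satisfying the precondition satisfies the weakest precondition: the implication holds.
Answer: valid


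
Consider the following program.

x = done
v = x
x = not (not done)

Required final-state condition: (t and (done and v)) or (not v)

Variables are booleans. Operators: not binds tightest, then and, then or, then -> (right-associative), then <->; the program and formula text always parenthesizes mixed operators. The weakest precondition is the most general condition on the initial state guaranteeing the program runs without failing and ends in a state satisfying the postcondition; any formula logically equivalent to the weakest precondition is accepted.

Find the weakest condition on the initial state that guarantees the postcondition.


Working backward. After the program, the postcondition (t and (done and v)) or (not v) must hold; in canonical form it is (t and done and v) or (not v).
Before x := not (not done): (t and done and v) or (not v)
Before v := x: (t and done and x) or (not x)
Before x := done: (t and done) or (not done)
Answer: WP = (t and done) or (not done)


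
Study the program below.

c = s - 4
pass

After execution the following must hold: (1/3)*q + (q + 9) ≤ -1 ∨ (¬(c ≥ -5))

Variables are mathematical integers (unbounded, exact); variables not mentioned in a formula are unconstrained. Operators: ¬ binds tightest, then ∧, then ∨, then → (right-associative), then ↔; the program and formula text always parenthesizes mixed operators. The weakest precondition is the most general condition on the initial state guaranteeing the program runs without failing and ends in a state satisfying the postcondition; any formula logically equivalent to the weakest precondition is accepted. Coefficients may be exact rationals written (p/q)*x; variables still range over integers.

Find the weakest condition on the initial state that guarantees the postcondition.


Working backward. After the program, the postcondition (1/3)*q + (q + 9) ≤ -1 ∨ (¬(c ≥ -5)) must hold; in canonical form it is (4/3)*q ≤ -10 ∨ (¬(c ≥ -5)).
Before skip: (4/3)*q ≤ -10 ∨ (¬(c ≥ -5))
Before c := s - 4: (4/3)*q ≤ -10 ∨ (¬(s ≥ -1))
Answer: WP = (4/3)*q ≤ -10 ∨ (¬(s ≥ -1))


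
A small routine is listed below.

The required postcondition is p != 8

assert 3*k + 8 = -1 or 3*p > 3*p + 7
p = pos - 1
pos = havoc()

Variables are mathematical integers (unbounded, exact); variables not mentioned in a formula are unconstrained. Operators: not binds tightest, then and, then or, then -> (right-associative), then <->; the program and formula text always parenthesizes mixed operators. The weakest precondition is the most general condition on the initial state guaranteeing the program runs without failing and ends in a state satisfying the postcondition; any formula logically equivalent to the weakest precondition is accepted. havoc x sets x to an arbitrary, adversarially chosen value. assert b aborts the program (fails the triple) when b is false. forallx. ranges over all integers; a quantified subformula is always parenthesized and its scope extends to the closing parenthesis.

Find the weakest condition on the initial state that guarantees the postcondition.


Working backward. After the program, p != 8 must hold.
Before havoc pos: p != 8
Before p := pos - 1: pos != 9
Before assert 3*k + 8 = -1 or 3*p > 3*p + 7: 3*k = -9 and pos != 9
Answer: WP = 3*k = -9 and pos != 9


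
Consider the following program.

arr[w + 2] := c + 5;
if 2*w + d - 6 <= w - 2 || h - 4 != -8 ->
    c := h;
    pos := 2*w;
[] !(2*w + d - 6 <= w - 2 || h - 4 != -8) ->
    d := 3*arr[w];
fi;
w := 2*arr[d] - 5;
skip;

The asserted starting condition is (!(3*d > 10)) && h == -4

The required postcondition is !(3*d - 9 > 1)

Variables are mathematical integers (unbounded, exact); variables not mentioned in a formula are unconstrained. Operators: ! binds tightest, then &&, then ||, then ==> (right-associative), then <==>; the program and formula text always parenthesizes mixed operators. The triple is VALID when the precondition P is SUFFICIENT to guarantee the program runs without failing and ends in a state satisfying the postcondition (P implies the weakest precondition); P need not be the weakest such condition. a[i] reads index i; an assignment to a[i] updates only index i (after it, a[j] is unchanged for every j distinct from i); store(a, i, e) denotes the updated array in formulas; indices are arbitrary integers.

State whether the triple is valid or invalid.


Working backward. After the program, the postcondition !(3*d - 9 > 1) must hold; in canonical form it is !(3*d > 10).
Before skip: !(3*d > 10)
Before w := 2*arr[d] - 5: !(3*d > 10)
Then branch requires !(3*d > 10); else branch requires !(9*arr[w] > 10).
Before the if: ((d + w <= 4 || h != -4) ==> (!(3*d > 10))) && ((!(d + w <= 4 || h != -4)) ==> (!(9*arr[w] > 10)))
Before arr[w + 2] := c + 5: ((d + w <= 4 || h != -4) ==> (!(3*d > 10))) && ((!(d + w <= 4 || h != -4)) ==> (!(9*store(arr, w + 2, c + 5)[w] > 10)))
The weakest precondition is ((d + w <= 4 || h != -4) ==> (!(3*d > 10))) && ((!(d + w <= 4 || h != -4)) ==> (!(9*store(arr, w + 2, c + 5)[w] > 10))).
Check whether (!(3*d > 10)) && h == -4 implies it.
Countermodel: at the initial state arr = {[2] = 2, [4] = 2, elsewhere 2}, c = 0, d = 3, h = -4, w = 2, the precondition holds but the weakest precondition fails.
Answer: invalid


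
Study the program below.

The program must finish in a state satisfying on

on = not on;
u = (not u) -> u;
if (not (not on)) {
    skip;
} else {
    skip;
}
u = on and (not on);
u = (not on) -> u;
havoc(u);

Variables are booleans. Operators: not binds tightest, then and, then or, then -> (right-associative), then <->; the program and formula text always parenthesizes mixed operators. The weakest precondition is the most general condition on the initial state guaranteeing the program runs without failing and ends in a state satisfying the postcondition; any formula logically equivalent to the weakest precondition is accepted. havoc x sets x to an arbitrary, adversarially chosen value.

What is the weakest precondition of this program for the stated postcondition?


Working backward. After the program, on must hold.
Before havoc u: on
Before u := (not on) -> u: on
Before u := on and (not on): on
Then branch requires on; else branch requires on.
Before the if: (not on) -> on
Before u := (not u) -> u: (not on) -> on
Before on := not on: on -> (not on)
Answer: WP = on -> (not on)


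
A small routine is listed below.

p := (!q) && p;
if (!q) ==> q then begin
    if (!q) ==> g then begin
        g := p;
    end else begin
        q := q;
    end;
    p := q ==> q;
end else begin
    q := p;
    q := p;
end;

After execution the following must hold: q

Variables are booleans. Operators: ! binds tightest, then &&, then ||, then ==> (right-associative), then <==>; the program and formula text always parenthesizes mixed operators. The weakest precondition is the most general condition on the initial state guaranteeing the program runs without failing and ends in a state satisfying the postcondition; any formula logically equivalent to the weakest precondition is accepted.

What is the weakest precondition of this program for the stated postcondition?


Working backward. After the program, q must hold.
Then branch requires (((!q) ==> g) ==> q) && ((!((!q) ==> g)) ==> q); else branch requires p.
Before the if: (((!q) ==> q) ==> ((((!q) ==> g) ==> q) && ((!((!q) ==> g)) ==> q))) && ((!((!q) ==> q)) ==> p)
Before p := (!q) && p: (((!q) ==> q) ==> ((((!q) ==> g) ==> q) && ((!((!q) ==> g)) ==> q))) && ((!((!q) ==> q)) ==> ((!q) && p))
Answer: WP = (((!q) ==> q) ==> ((((!q) ==> g) ==> q) && ((!((!q) ==> g)) ==> q))) && ((!((!q) ==> q)) ==> ((!q) && p))


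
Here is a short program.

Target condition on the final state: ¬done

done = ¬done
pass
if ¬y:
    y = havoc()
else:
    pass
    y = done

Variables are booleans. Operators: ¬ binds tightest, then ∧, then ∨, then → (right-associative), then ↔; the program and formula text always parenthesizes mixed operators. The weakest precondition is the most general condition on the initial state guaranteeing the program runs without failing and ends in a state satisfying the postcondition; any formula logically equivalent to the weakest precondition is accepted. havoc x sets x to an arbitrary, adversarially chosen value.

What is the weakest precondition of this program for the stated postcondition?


Working backward. After the program, ¬done must hold.
Then branch requires ¬done; else branch requires ¬done.
Before the if: ((¬y) → (¬done)) ∧ (y → (¬done))
Before skip: ((¬y) → (¬done)) ∧ (y → (¬done))
Before done := ¬done: ((¬y) → done) ∧ (y → done)
Answer: WP = ((¬y) → done) ∧ (y → done)


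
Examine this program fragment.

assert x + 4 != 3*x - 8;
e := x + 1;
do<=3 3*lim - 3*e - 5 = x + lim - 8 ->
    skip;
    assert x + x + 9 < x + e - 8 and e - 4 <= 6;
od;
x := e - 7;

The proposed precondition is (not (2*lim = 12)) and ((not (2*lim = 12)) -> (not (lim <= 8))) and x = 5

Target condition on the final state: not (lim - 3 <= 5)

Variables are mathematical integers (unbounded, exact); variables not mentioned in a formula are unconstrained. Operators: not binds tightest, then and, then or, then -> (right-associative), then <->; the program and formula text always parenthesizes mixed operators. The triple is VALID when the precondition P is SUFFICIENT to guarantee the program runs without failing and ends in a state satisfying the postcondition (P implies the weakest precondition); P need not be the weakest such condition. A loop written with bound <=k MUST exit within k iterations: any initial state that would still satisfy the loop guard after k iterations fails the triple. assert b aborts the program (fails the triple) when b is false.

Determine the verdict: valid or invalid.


Working backward. After the program, the postcondition not (lim - 3 <= 5) must hold; in canonical form it is not (lim <= 8).
Before x := e - 7: not (lim <= 8)
Before the loop (bound <=3), unroll the exhaustion recursion (WP_0 = exit-now case; WP_j = one more guarded iteration, up to j = 3):
  WP_0: (not (2*lim = 3*e + x - 3)) and (not (lim <= 8))
  WP_1: (2*lim = 3*e + x - 3 -> (x < e - 17 and e <= 10 and (not (2*lim = 3*e + x - 3)) and (not (lim <= 8)))) and ((not (2*lim = 3*e + x - 3)) -> (not (lim <= 8)))
  WP_2: (2*lim = 3*e + x - 3 -> (x < e - 17 and e <= 10 and (2*lim = 3*e + x - 3 -> (x < e - 17 and e <= 10 and (not (2*lim = 3*e + x - 3)) and (not (lim <= 8)))) and ((not (2*lim = 3*e + x - 3)) -> (not (lim <= 8))))) and ((not (2*lim = 3*e + x - 3)) -> (not (lim <= 8)))
  WP_3: (2*lim = 3*e + x - 3 -> (x < e - 17 and e <= 10 and (2*lim = 3*e + x - 3 -> (x < e - 17 and e <= 10 and (2*lim = 3*e + x - 3 -> (x < e - 17 and e <= 10 and (not (2*lim = 3*e + x - 3)) and (not (lim <= 8)))) and ((not (2*lim = 3*e + x - 3)) -> (not (lim <= 8))))) and ((not (2*lim = 3*e + x - 3)) -> (not (lim <= 8))))) and ((not (2*lim = 3*e + x - 3)) -> (not (lim <= 8)))
So before the loop: (2*lim = 3*e + x - 3 -> (x < e - 17 and e <= 10 and (2*lim = 3*e + x - 3 -> (x < e - 17 and e <= 10 and (2*lim = 3*e + x - 3 -> (x < e - 17 and e <= 10 and (not (2*lim = 3*e + x - 3)) and (not (lim <= 8)))) and ((not (2*lim = 3*e + x - 3)) -> (not (lim <= 8))))) and ((not (2*lim = 3*e + x - 3)) -> (not (lim <= 8))))) and ((not (2*lim = 3*e + x - 3)) -> (not (lim <= 8)))
Before e := x + 1: (not (2*lim = 4*x)) and ((not (2*lim = 4*x)) -> (not (lim <= 8)))
Before assert x + 4 != 3*x - 8: 2*x != 12 and (not (2*lim = 4*x)) and ((not (2*lim = 4*x)) -> (not (lim <= 8)))
The weakest precondition is 2*x != 12 and (not (2*lim = 4*x)) and ((not (2*lim = 4*x)) -> (not (lim <= 8))).
Check whether (not (2*lim = 12)) and ((not (2*lim = 12)) -> (not (lim <= 8))) and x = 5 implies it.
Countermodel: at the initial state lim = 10, x = 5, the precondition holds but the weakest precondition fails.
Answer: invalid


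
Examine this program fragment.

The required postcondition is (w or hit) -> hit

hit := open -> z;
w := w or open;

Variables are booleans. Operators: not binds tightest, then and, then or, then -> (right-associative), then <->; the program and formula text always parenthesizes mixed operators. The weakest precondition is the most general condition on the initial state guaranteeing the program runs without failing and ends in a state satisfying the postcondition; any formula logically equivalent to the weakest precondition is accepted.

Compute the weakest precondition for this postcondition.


Working backward. After the program, (w or hit) -> hit must hold.
Before w := w or open: (w or open or hit) -> hit
Before hit := open -> z: (w or open or (open -> z)) -> (open -> z)
Answer: WP = (w or open or (open -> z)) -> (open -> z)


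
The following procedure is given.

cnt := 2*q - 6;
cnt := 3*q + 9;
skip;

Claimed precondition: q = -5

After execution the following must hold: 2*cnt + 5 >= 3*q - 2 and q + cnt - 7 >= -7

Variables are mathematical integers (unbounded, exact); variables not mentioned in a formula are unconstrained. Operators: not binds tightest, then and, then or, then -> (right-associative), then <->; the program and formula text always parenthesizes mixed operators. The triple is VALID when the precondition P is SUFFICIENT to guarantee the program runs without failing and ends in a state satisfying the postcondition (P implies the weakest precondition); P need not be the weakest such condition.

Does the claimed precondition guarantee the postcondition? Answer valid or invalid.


Working backward. After the program, the postcondition 2*cnt + 5 >= 3*q - 2 and q + cnt - 7 >= -7 must hold; in canonical form it is 2*cnt >= 3*q - 7 and cnt + q >= 0.
Before skip: 2*cnt >= 3*q - 7 and cnt + q >= 0
Before cnt := 3*q + 9: 3*q >= -25 and 4*q >= -9
Before cnt := 2*q - 6: 3*q >= -25 and 4*q >= -9
The weakest precondition is 3*q >= -25 and 4*q >= -9.
Check whether q = -5 implies it.
Countermodel: at the initial state q = -5, the precondition holds but the weakest precondition fails.
Answer: invalid


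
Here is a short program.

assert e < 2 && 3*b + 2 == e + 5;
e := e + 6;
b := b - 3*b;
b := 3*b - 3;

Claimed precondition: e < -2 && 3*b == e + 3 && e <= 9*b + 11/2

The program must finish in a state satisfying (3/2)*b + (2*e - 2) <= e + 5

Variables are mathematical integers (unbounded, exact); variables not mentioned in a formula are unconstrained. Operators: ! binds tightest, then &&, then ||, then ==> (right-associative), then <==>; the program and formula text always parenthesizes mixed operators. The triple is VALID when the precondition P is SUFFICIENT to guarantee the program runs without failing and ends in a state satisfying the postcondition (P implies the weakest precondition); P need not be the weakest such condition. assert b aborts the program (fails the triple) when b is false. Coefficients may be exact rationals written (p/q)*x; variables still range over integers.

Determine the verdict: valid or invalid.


Working backward. After the program, the postcondition (3/2)*b + (2*e - 2) <= e + 5 must hold; in canonical form it is (3/2)*b + e <= 7.
Before b := 3*b - 3: (9/2)*b + e <= 23/2
Before b := b - 3*b: e <= 9*b + 23/2
Before e := e + 6: e <= 9*b + 11/2
Before assert e < 2 && 3*b + 2 == e + 5: e < 2 && 3*b == e + 3 && e <= 9*b + 11/2
The weakest precondition is e < 2 && 3*b == e + 3 && e <= 9*b + 11/2.
Check whether e < -2 && 3*b == e + 3 && e <= 9*b + 11/2 implies it.
Every state satisfying the precondition satisfies the weakest precondition: the implication holds.
Answer: valid


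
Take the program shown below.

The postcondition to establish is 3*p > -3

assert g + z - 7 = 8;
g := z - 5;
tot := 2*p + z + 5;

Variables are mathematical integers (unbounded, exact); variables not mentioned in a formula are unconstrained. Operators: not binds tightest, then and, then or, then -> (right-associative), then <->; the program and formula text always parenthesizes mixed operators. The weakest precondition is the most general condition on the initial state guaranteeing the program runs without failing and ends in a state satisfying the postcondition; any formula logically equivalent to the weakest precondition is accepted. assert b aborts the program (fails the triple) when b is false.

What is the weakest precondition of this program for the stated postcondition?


Working backward. After the program, 3*p > -3 must hold.
Before tot := 2*p + z + 5: 3*p > -3
Before g := z - 5: 3*p > -3
Before assert g + z - 7 = 8: g + z = 15 and 3*p > -3
Answer: WP = g + z = 15 and 3*p > -3


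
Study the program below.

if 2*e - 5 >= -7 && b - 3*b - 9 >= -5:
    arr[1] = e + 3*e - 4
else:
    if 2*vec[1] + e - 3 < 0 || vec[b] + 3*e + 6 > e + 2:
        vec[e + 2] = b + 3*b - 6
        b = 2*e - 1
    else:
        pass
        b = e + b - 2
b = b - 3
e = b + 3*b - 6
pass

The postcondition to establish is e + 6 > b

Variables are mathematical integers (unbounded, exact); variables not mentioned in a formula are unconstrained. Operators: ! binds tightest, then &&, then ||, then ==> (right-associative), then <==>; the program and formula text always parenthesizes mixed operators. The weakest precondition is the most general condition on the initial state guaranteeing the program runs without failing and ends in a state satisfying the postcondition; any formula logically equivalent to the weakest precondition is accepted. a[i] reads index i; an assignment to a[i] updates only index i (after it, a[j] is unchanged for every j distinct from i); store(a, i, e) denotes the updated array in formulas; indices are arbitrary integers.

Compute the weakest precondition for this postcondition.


Working backward. After the program, the postcondition e + 6 > b must hold; in canonical form it is e > b - 6.
Before skip: e > b - 6
Before e := b + 3*b - 6: 3*b > 0
Before b := b - 3: 3*b > 9
Then branch requires 3*b > 9; else branch requires ((2*vec[1] + e < 3 || vec[b] + 2*e > -4) ==> 6*e > 12) && ((!(2*vec[1] + e < 3 || vec[b] + 2*e > -4)) ==> 3*b + 3*e > 15).
Before the if: ((2*e >= -2 && 2*b <= -4) ==> 3*b > 9) && ((!(2*e >= -2 && 2*b <= -4)) ==> (((2*vec[1] + e < 3 || vec[b] + 2*e > -4) ==> 6*e > 12) && ((!(2*vec[1] + e < 3 || vec[b] + 2*e > -4)) ==> 3*b + 3*e > 15)))
Answer: WP = ((2*e >= -2 && 2*b <= -4) ==> 3*b > 9) && ((!(2*e >= -2 && 2*b <= -4)) ==> (((2*vec[1] + e < 3 || vec[b] + 2*e > -4) ==> 6*e > 12) && ((!(2*vec[1] + e < 3 || vec[b] + 2*e > -4)) ==> 3*b + 3*e > 15)))


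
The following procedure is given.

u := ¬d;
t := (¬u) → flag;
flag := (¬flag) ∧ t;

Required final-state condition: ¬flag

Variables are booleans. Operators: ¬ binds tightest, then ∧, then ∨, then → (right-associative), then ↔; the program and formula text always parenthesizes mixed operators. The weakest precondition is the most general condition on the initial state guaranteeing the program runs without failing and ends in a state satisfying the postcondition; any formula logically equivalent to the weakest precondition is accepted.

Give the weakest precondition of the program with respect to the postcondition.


Working backward. After the program, ¬flag must hold.
Before flag := (¬flag) ∧ t: ¬((¬flag) ∧ t)
Before t := (¬u) → flag: ¬((¬flag) ∧ ((¬u) → flag))
Before u := ¬d: ¬((¬flag) ∧ (d → flag))
Answer: WP = ¬((¬flag) ∧ (d → flag))


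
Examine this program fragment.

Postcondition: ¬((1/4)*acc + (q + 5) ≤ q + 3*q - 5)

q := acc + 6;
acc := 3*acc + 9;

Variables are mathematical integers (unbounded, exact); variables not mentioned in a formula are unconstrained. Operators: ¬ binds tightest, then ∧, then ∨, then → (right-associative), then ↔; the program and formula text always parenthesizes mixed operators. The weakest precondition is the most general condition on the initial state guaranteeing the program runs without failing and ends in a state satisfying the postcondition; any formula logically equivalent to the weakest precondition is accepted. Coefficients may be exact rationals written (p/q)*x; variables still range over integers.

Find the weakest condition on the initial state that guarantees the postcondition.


Working backward. After the program, the postcondition ¬((1/4)*acc + (q + 5) ≤ q + 3*q - 5) must hold; in canonical form it is ¬((1/4)*acc ≤ 3*q - 10).
Before acc := 3*acc + 9: ¬((3/4)*acc ≤ 3*q - 49/4)
Before q := acc + 6: ¬((9/4)*acc ≥ -23/4)
Answer: WP = ¬((9/4)*acc ≥ -23/4)


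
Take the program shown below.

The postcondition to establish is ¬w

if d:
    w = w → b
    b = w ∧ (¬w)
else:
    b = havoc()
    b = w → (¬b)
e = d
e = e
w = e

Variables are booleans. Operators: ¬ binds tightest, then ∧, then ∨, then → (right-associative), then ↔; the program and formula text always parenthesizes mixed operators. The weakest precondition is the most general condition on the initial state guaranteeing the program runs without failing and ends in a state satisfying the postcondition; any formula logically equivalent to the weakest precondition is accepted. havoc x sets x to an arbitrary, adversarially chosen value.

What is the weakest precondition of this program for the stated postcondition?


Working backward. After the program, ¬w must hold.
Before w := e: ¬e
Before e := e: ¬e
Before e := d: ¬d
Then branch requires ¬d; else branch requires ¬d.
Before the if: d → (¬d)
Answer: WP = d → (¬d)


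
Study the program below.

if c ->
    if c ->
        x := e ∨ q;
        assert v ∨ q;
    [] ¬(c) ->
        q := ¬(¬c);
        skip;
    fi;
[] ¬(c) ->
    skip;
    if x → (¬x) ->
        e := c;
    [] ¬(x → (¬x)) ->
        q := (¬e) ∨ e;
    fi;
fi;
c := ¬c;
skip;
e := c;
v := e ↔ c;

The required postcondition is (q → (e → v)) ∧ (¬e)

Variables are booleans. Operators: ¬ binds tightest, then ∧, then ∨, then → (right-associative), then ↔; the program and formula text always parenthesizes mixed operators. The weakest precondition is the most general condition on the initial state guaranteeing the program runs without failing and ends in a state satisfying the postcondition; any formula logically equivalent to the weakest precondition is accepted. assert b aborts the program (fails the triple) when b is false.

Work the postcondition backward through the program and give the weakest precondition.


Working backward. After the program, (q → (e → v)) ∧ (¬e) must hold.
Before v := e ↔ c: (q → (e → (e ↔ c))) ∧ (¬e)
Before e := c: ¬c
Before skip: ¬c
Before c := ¬c: c
Then branch requires (c → ((v ∨ q) ∧ c)) ∧ ((¬c) → c); else branch requires ((x → (¬x)) → c) ∧ ((¬(x → (¬x))) → c).
Before the if: (c → ((c → ((v ∨ q) ∧ c)) ∧ ((¬c) → c))) ∧ ((¬c) → (((x → (¬x)) → c) ∧ ((¬(x → (¬x))) → c)))
Answer: WP = (c → ((c → ((v ∨ q) ∧ c)) ∧ ((¬c) → c))) ∧ ((¬c) → (((x → (¬x)) → c) ∧ ((¬(x → (¬x))) → c)))


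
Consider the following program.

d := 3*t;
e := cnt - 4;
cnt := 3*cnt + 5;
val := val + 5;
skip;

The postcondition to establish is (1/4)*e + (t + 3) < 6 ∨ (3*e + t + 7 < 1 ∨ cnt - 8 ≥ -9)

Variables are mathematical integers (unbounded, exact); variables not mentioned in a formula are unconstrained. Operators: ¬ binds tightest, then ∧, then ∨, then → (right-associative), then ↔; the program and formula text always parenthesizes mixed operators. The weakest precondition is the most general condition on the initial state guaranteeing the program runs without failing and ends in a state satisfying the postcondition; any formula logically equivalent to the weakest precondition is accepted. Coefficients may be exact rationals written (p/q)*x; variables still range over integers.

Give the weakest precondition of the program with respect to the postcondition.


Working backward. After the program, the postcondition (1/4)*e + (t + 3) < 6 ∨ (3*e + t + 7 < 1 ∨ cnt - 8 ≥ -9) must hold; in canonical form it is (1/4)*e + t < 3 ∨ 3*e + t < -6 ∨ cnt ≥ -1.
Before skip: (1/4)*e + t < 3 ∨ 3*e + t < -6 ∨ cnt ≥ -1
Before val := val + 5: (1/4)*e + t < 3 ∨ 3*e + t < -6 ∨ cnt ≥ -1
Before cnt := 3*cnt + 5: (1/4)*e + t < 3 ∨ 3*e + t < -6 ∨ 3*cnt ≥ -6
Before e := cnt - 4: (1/4)*cnt + t < 4 ∨ 3*cnt + t < 6 ∨ 3*cnt ≥ -6
Before d := 3*t: (1/4)*cnt + t < 4 ∨ 3*cnt + t < 6 ∨ 3*cnt ≥ -6
Answer: WP = (1/4)*cnt + t < 4 ∨ 3*cnt + t < 6 ∨ 3*cnt ≥ -6


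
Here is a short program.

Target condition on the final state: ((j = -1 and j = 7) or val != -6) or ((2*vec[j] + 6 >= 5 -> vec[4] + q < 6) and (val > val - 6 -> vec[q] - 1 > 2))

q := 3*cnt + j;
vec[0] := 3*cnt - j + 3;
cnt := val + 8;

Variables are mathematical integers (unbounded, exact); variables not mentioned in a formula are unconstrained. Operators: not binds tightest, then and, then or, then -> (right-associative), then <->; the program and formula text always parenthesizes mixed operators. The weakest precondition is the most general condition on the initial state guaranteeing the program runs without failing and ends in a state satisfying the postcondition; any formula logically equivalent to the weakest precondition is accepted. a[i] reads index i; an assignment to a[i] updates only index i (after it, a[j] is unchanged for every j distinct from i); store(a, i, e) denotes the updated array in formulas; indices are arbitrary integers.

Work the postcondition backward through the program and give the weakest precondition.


Working backward. After the program, the postcondition ((j = -1 and j = 7) or val != -6) or ((2*vec[j] + 6 >= 5 -> vec[4] + q < 6) and (val > val - 6 -> vec[q] - 1 > 2)) must hold; in canonical form it is (j = -1 and j = 7) or val != -6 or ((2*vec[j] >= -1 -> vec[4] + q < 6) and vec[q] > 3).
Before cnt := val + 8: (j = -1 and j = 7) or val != -6 or ((2*vec[j] >= -1 -> vec[4] + q < 6) and vec[q] > 3)
Before vec[0] := 3*cnt - j + 3: (j = -1 and j = 7) or val != -6 or ((2*store(vec, 0, 3*cnt - j + 3)[j] >= -1 -> vec[4] + q < 6) and store(vec, 0, 3*cnt - j + 3)[q] > 3)
Before q := 3*cnt + j: (j = -1 and j = 7) or val != -6 or ((2*store(vec, 0, 3*cnt - j + 3)[j] >= -1 -> vec[4] + 3*cnt + j < 6) and store(vec, 0, 3*cnt - j + 3)[3*cnt + j] > 3)
Answer: WP = (j = -1 and j = 7) or val != -6 or ((2*store(vec, 0, 3*cnt - j + 3)[j] >= -1 -> vec[4] + 3*cnt + j < 6) and store(vec, 0, 3*cnt - j + 3)[3*cnt + j] > 3)


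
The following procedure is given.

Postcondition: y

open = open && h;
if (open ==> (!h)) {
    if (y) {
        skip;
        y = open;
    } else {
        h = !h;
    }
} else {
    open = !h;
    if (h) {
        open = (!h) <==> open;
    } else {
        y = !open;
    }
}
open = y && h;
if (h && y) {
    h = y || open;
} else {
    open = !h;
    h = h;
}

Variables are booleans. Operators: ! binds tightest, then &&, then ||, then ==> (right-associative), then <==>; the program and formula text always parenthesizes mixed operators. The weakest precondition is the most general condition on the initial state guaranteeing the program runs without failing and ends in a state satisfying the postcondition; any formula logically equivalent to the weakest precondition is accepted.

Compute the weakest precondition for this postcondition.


Working backward. After the program, y must hold.
Then branch requires y; else branch requires y.
Before the if: ((h && y) ==> y) && ((!(h && y)) ==> y)
Before open := y && h: ((h && y) ==> y) && ((!(h && y)) ==> y)
Then branch requires (y ==> (((h && open) ==> open) && ((!(h && open)) ==> open))) && ((!y) ==> ((((!h) && y) ==> y) && ((!((!h) && y)) ==> y))); else branch requires (h ==> (((h && y) ==> y) && ((!(h && y)) ==> y))) && ((!h) ==> ((!h) ==> h)).
Before the if: ((open ==> (!h)) ==> ((y ==> (((h && open) ==> open) && ((!(h && open)) ==> open))) && ((!y) ==> ((((!h) && y) ==> y) && ((!((!h) && y)) ==> y))))) && ((!(open ==> (!h))) ==> ((h ==> (((h && y) ==> y) && ((!(h && y)) ==> y))) && ((!h) ==> ((!h) ==> h))))
Before open := open && h: (((open && h) ==> (!h)) ==> ((y ==> (((h && open) ==> (open && h)) && ((!(h && open)) ==> (open && h)))) && ((!y) ==> ((((!h) && y) ==> y) && ((!((!h) && y)) ==> y))))) && ((!((open && h) ==> (!h))) ==> ((h ==> (((h && y) ==> y) && ((!(h && y)) ==> y))) && ((!h) ==> ((!h) ==> h))))
Answer: WP = (((open && h) ==> (!h)) ==> ((y ==> (((h && open) ==> (open && h)) && ((!(h && open)) ==> (open && h)))) && ((!y) ==> ((((!h) && y) ==> y) && ((!((!h) && y)) ==> y))))) && ((!((open && h) ==> (!h))) ==> ((h ==> (((h && y) ==> y) && ((!(h && y)) ==> y))) && ((!h) ==> ((!h) ==> h))))


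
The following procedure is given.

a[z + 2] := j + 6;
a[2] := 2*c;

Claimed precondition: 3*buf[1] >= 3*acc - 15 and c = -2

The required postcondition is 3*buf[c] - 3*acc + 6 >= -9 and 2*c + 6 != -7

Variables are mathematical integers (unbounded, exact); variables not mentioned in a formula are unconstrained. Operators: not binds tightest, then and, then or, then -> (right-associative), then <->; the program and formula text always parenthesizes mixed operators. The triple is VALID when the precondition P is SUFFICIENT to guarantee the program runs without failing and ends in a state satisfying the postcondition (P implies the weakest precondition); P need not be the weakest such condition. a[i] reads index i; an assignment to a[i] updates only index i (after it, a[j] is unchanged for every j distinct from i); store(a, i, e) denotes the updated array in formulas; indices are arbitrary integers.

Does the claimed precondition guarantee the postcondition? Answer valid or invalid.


Working backward. After the program, the postcondition 3*buf[c] - 3*acc + 6 >= -9 and 2*c + 6 != -7 must hold; in canonical form it is 3*buf[c] >= 3*acc - 15 and 2*c != -13.
Before a[2] := 2*c: 3*buf[c] >= 3*acc - 15 and 2*c != -13
Before a[z + 2] := j + 6: 3*buf[c] >= 3*acc - 15 and 2*c != -13
The weakest precondition is 3*buf[c] >= 3*acc - 15 and 2*c != -13.
Check whether 3*buf[1] >= 3*acc - 15 and c = -2 implies it.
Countermodel: at the initial state acc = 0, buf = {[-2] = -6, [1] = 0, elsewhere 0}, c = -2, the precondition holds but the weakest precondition fails.
Answer: invalid


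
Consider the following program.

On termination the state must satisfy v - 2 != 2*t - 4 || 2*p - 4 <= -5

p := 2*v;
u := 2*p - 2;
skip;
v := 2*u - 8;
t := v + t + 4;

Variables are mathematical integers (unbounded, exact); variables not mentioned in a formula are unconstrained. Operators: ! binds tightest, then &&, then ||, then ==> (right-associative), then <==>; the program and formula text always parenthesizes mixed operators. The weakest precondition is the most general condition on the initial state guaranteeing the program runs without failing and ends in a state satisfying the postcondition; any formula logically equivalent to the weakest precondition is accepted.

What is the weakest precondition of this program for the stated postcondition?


Working backward. After the program, the postcondition v - 2 != 2*t - 4 || 2*p - 4 <= -5 must hold; in canonical form it is v != 2*t - 2 || 2*p <= -1.
Before t := v + t + 4: 2*t + v != -6 || 2*p <= -1
Before v := 2*u - 8: 2*t + 2*u != 2 || 2*p <= -1
Before skip: 2*t + 2*u != 2 || 2*p <= -1
Before u := 2*p - 2: 4*p + 2*t != 6 || 2*p <= -1
Before p := 2*v: 2*t + 8*v != 6 || 4*v <= -1
Answer: WP = 2*t + 8*v != 6 || 4*v <= -1


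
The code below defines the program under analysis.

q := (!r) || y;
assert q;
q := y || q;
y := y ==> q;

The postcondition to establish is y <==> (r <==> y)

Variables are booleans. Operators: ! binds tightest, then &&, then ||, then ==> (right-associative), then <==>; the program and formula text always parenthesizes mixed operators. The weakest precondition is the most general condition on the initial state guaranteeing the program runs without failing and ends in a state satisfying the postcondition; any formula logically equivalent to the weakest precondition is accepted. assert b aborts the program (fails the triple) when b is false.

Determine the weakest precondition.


Working backward. After the program, y <==> (r <==> y) must hold.
Before y := y ==> q: (y ==> q) <==> (r <==> (y ==> q))
Before q := y || q: (y ==> (y || q)) <==> (r <==> (y ==> (y || q)))
Before assert q: q && ((y ==> (y || q)) <==> (r <==> (y ==> (y || q))))
Before q := (!r) || y: ((!r) || y) && ((y ==> (y || (!r))) <==> (r <==> (y ==> (y || (!r)))))
Answer: WP = ((!r) || y) && ((y ==> (y || (!r))) <==> (r <==> (y ==> (y || (!r)))))


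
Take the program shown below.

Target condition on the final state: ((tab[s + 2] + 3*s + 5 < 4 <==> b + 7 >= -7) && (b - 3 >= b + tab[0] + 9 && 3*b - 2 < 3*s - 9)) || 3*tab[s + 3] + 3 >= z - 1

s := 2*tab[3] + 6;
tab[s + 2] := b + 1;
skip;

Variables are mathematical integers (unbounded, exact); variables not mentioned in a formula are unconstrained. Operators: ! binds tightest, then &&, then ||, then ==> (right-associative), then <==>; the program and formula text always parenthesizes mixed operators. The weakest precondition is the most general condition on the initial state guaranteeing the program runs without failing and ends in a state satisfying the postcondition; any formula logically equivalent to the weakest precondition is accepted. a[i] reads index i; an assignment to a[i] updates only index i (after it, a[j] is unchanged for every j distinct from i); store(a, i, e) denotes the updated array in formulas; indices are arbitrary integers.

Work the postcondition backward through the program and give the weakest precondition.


Working backward. After the program, the postcondition ((tab[s + 2] + 3*s + 5 < 4 <==> b + 7 >= -7) && (b - 3 >= b + tab[0] + 9 && 3*b - 2 < 3*s - 9)) || 3*tab[s + 3] + 3 >= z - 1 must hold; in canonical form it is ((tab[s + 2] + 3*s < -1 <==> b >= -14) && tab[0] <= -12 && 3*b < 3*s - 7) || 3*tab[s + 3] >= z - 4.
Before skip: ((tab[s + 2] + 3*s < -1 <==> b >= -14) && tab[0] <= -12 && 3*b < 3*s - 7) || 3*tab[s + 3] >= z - 4
Before tab[s + 2] := b + 1: ((store(tab, s + 2, b + 1)[s + 2] + 3*s < -1 <==> b >= -14) && store(tab, s + 2, b + 1)[0] <= -12 && 3*b < 3*s - 7) || 3*store(tab, s + 2, b + 1)[s + 3] >= z - 4
Before s := 2*tab[3] + 6: ((6*tab[3] + store(tab, 2*tab[3] + 8, b + 1)[2*tab[3] + 8] < -19 <==> b >= -14) && store(tab, 2*tab[3] + 8, b + 1)[0] <= -12 && 3*b < 6*tab[3] + 11) || 3*store(tab, 2*tab[3] + 8, b + 1)[2*tab[3] + 9] >= z - 4
Answer: WP = ((6*tab[3] + store(tab, 2*tab[3] + 8, b + 1)[2*tab[3] + 8] < -19 <==> b >= -14) && store(tab, 2*tab[3] + 8, b + 1)[0] <= -12 && 3*b < 6*tab[3] + 11) || 3*store(tab, 2*tab[3] + 8, b + 1)[2*tab[3] + 9] >= z - 4


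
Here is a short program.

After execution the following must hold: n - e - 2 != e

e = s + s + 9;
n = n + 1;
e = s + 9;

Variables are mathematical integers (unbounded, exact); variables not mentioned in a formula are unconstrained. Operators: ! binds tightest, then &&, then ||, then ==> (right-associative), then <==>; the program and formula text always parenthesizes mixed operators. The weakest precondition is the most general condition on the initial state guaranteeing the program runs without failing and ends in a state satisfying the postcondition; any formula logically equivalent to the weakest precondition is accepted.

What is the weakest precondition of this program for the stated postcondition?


Working backward. After the program, the postcondition n - e - 2 != e must hold; in canonical form it is n != 2*e + 2.
Before e := s + 9: n != 2*s + 20
Before n := n + 1: n != 2*s + 19
Before e := s + s + 9: n != 2*s + 19
Answer: WP = n != 2*s + 19


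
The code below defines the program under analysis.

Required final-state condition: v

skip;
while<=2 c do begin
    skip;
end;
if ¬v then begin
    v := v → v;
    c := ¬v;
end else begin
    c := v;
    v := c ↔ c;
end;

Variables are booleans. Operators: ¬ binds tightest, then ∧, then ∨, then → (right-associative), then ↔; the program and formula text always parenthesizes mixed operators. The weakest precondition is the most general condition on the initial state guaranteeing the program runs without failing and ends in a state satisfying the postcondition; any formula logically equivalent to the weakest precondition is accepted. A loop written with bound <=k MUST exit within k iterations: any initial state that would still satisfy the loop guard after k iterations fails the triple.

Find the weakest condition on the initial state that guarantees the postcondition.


Working backward. After the program, v must hold.
Then branch requires true; else branch requires true.
Before the if: true
Before the loop (bound <=2), unroll the exhaustion recursion (WP_0 = exit-now case; WP_j = one more guarded iteration, up to j = 2):
  WP_0: ¬c
  WP_1: c → (¬c)
  WP_2: c → (c → (¬c))
So before the loop: c → (c → (¬c))
Before skip: c → (c → (¬c))
Answer: WP = c → (c → (¬c))


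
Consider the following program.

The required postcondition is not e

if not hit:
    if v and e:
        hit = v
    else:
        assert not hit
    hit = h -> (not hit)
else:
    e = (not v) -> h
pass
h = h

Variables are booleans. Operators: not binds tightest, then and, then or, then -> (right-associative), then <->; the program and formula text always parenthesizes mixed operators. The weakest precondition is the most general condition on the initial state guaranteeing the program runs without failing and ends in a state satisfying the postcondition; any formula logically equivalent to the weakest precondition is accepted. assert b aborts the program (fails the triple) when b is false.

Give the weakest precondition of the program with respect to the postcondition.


Working backward. After the program, not e must hold.
Before h := h: not e
Before skip: not e
Then branch requires ((v and e) -> (not e)) and ((not (v and e)) -> ((not hit) and (not e))); else branch requires not ((not v) -> h).
Before the if: ((not hit) -> (((v and e) -> (not e)) and ((not (v and e)) -> ((not hit) and (not e))))) and (hit -> (not ((not v) -> h)))
Answer: WP = ((not hit) -> (((v and e) -> (not e)) and ((not (v and e)) -> ((not hit) and (not e))))) and (hit -> (not ((not v) -> h)))
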